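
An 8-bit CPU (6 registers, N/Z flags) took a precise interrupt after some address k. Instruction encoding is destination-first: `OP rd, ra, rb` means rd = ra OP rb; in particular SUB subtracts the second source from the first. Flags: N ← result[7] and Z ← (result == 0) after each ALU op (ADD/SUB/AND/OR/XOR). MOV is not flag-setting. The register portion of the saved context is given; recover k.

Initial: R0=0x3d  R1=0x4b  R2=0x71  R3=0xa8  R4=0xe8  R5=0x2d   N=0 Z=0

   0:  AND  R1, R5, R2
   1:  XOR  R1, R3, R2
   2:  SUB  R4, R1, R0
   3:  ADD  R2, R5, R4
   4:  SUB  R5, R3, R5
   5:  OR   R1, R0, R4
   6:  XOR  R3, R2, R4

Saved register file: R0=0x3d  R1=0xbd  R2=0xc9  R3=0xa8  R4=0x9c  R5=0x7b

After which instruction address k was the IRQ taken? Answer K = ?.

K = 5

after  0: R0=0x3d R1=0x21 R2=0x71 R3=0xa8 R4=0xe8 R5=0x2d  N=0 Z=0
after  1: R0=0x3d R1=0xd9 R2=0x71 R3=0xa8 R4=0xe8 R5=0x2d  N=1 Z=0
after  2: R0=0x3d R1=0xd9 R2=0x71 R3=0xa8 R4=0x9c R5=0x2d  N=1 Z=0
after  3: R0=0x3d R1=0xd9 R2=0xc9 R3=0xa8 R4=0x9c R5=0x2d  N=1 Z=0
after  4: R0=0x3d R1=0xd9 R2=0xc9 R3=0xa8 R4=0x9c R5=0x7b  N=0 Z=0
after  5: R0=0x3d R1=0xbd R2=0xc9 R3=0xa8 R4=0x9c R5=0x7b  N=1 Z=0
-- IRQ taken; context saved, return-PC = 6 --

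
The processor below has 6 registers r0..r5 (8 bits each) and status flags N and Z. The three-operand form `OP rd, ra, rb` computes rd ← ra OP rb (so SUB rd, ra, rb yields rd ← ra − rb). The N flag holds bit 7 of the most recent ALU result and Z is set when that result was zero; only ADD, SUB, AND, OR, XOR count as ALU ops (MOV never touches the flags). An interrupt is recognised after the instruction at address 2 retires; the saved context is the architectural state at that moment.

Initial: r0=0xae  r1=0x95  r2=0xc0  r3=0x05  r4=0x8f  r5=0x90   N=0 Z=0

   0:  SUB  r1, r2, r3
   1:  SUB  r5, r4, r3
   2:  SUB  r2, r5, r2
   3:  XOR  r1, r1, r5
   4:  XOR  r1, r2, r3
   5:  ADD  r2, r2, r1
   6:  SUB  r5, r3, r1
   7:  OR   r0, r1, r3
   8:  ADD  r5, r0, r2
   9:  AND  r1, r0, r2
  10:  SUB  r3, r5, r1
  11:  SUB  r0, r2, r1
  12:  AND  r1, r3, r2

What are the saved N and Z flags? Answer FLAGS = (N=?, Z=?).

after  0: r0=0xae r1=0xbb r2=0xc0 r3=0x05 r4=0x8f r5=0x90  N=1 Z=0
after  1: r0=0xae r1=0xbb r2=0xc0 r3=0x05 r4=0x8f r5=0x8a  N=1 Z=0
after  2: r0=0xae r1=0xbb r2=0xca r3=0x05 r4=0x8f r5=0x8a  N=1 Z=0
-- IRQ taken; context saved, return-PC = 3 --

FLAGS = (N=1, Z=0)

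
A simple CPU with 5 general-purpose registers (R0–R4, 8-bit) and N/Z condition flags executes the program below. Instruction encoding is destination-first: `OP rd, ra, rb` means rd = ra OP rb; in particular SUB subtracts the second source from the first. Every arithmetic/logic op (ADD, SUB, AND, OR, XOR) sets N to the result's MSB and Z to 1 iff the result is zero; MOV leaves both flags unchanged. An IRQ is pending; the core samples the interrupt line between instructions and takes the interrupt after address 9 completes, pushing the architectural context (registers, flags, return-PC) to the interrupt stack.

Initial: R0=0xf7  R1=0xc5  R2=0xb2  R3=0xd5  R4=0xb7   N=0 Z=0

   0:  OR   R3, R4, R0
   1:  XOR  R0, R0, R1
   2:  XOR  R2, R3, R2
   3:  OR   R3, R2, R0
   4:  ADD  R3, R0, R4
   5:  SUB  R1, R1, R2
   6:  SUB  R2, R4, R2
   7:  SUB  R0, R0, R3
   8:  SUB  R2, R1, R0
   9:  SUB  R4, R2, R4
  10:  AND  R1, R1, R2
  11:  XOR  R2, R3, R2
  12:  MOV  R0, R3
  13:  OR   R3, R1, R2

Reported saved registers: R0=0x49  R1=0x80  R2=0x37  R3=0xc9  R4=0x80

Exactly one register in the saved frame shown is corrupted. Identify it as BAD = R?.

BAD = R3

after  0: R0=0xf7 R1=0xc5 R2=0xb2 R3=0xf7 R4=0xb7  N=1 Z=0
after  1: R0=0x32 R1=0xc5 R2=0xb2 R3=0xf7 R4=0xb7  N=0 Z=0
after  2: R0=0x32 R1=0xc5 R2=0x45 R3=0xf7 R4=0xb7  N=0 Z=0
after  3: R0=0x32 R1=0xc5 R2=0x45 R3=0x77 R4=0xb7  N=0 Z=0
after  4: R0=0x32 R1=0xc5 R2=0x45 R3=0xe9 R4=0xb7  N=1 Z=0
after  5: R0=0x32 R1=0x80 R2=0x45 R3=0xe9 R4=0xb7  N=1 Z=0
after  6: R0=0x32 R1=0x80 R2=0x72 R3=0xe9 R4=0xb7  N=0 Z=0
after  7: R0=0x49 R1=0x80 R2=0x72 R3=0xe9 R4=0xb7  N=0 Z=0
after  8: R0=0x49 R1=0x80 R2=0x37 R3=0xe9 R4=0xb7  N=0 Z=0
after  9: R0=0x49 R1=0x80 R2=0x37 R3=0xe9 R4=0x80  N=1 Z=0
-- IRQ taken; context saved, return-PC = 10 --
mismatch: R3: reported 0xc9 vs actual 0xe9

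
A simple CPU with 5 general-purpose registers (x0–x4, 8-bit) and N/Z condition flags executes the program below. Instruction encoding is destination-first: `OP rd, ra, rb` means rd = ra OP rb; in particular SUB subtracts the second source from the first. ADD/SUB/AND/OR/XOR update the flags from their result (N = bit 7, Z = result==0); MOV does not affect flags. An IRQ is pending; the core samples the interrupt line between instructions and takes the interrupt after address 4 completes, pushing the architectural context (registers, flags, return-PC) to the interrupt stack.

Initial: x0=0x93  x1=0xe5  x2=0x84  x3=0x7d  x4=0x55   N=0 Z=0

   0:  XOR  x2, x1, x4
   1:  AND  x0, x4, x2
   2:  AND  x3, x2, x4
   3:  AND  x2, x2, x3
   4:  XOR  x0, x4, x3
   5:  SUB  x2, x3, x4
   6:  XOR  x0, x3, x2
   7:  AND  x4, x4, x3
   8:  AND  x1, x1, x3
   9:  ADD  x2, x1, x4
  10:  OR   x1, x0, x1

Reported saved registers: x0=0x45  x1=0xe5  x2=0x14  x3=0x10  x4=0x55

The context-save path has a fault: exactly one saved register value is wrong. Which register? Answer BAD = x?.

after  0: x0=0x93 x1=0xe5 x2=0xb0 x3=0x7d x4=0x55  N=1 Z=0
after  1: x0=0x10 x1=0xe5 x2=0xb0 x3=0x7d x4=0x55  N=0 Z=0
after  2: x0=0x10 x1=0xe5 x2=0xb0 x3=0x10 x4=0x55  N=0 Z=0
after  3: x0=0x10 x1=0xe5 x2=0x10 x3=0x10 x4=0x55  N=0 Z=0
after  4: x0=0x45 x1=0xe5 x2=0x10 x3=0x10 x4=0x55  N=0 Z=0
-- IRQ taken; context saved, return-PC = 5 --
mismatch: x2: reported 0x14 vs actual 0x10

BAD = x2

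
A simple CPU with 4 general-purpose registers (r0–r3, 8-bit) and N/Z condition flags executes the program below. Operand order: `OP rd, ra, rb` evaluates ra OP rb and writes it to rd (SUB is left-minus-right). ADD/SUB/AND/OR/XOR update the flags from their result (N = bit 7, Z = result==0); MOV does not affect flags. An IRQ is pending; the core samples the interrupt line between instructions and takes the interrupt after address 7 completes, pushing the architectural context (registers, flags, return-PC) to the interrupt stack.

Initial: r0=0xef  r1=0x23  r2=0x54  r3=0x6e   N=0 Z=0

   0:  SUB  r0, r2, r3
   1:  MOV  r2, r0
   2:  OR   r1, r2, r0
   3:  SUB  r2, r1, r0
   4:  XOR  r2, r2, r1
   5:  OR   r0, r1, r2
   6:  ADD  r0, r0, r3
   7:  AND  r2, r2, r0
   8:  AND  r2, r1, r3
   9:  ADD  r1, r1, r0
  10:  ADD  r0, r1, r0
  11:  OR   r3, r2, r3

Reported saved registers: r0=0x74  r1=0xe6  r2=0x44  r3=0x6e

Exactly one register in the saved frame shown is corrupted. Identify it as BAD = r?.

after  0: r0=0xe6 r1=0x23 r2=0x54 r3=0x6e  N=1 Z=0
after  1: r0=0xe6 r1=0x23 r2=0xe6 r3=0x6e  N=1 Z=0
after  2: r0=0xe6 r1=0xe6 r2=0xe6 r3=0x6e  N=1 Z=0
after  3: r0=0xe6 r1=0xe6 r2=0x00 r3=0x6e  N=0 Z=1
after  4: r0=0xe6 r1=0xe6 r2=0xe6 r3=0x6e  N=1 Z=0
after  5: r0=0xe6 r1=0xe6 r2=0xe6 r3=0x6e  N=1 Z=0
after  6: r0=0x54 r1=0xe6 r2=0xe6 r3=0x6e  N=0 Z=0
after  7: r0=0x54 r1=0xe6 r2=0x44 r3=0x6e  N=0 Z=0
-- IRQ taken; context saved, return-PC = 8 --
mismatch: r0: reported 0x74 vs actual 0x54

BAD = r0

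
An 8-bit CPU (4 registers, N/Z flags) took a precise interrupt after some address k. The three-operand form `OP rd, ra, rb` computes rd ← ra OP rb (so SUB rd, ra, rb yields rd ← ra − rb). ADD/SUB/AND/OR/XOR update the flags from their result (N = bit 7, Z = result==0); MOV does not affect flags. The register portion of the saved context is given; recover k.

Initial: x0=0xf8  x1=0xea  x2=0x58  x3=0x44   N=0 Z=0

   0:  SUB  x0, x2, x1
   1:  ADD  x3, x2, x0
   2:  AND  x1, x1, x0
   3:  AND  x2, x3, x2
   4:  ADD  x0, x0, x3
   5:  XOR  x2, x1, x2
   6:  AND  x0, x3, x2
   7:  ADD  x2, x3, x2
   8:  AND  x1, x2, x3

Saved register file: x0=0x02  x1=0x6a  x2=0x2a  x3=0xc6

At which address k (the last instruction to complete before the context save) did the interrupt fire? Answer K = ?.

after  0: x0=0x6e x1=0xea x2=0x58 x3=0x44  N=0 Z=0
after  1: x0=0x6e x1=0xea x2=0x58 x3=0xc6  N=1 Z=0
after  2: x0=0x6e x1=0x6a x2=0x58 x3=0xc6  N=0 Z=0
after  3: x0=0x6e x1=0x6a x2=0x40 x3=0xc6  N=0 Z=0
after  4: x0=0x34 x1=0x6a x2=0x40 x3=0xc6  N=0 Z=0
after  5: x0=0x34 x1=0x6a x2=0x2a x3=0xc6  N=0 Z=0
after  6: x0=0x02 x1=0x6a x2=0x2a x3=0xc6  N=0 Z=0
-- IRQ taken; context saved, return-PC = 7 --

K = 6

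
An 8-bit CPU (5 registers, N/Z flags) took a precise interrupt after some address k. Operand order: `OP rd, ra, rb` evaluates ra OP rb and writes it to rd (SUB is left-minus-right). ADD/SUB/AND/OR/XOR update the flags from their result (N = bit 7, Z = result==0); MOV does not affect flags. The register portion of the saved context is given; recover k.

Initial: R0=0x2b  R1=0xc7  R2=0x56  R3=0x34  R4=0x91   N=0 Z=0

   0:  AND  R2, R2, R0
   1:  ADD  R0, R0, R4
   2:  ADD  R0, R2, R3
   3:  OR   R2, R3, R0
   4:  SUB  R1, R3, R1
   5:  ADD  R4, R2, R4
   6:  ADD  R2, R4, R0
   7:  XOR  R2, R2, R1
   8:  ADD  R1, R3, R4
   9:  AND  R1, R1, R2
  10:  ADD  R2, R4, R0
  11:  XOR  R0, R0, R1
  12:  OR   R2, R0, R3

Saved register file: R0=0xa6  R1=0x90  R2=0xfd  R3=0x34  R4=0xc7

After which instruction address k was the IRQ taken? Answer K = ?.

after  0: R0=0x2b R1=0xc7 R2=0x02 R3=0x34 R4=0x91  N=0 Z=0
after  1: R0=0xbc R1=0xc7 R2=0x02 R3=0x34 R4=0x91  N=1 Z=0
after  2: R0=0x36 R1=0xc7 R2=0x02 R3=0x34 R4=0x91  N=0 Z=0
after  3: R0=0x36 R1=0xc7 R2=0x36 R3=0x34 R4=0x91  N=0 Z=0
after  4: R0=0x36 R1=0x6d R2=0x36 R3=0x34 R4=0x91  N=0 Z=0
after  5: R0=0x36 R1=0x6d R2=0x36 R3=0x34 R4=0xc7  N=1 Z=0
after  6: R0=0x36 R1=0x6d R2=0xfd R3=0x34 R4=0xc7  N=1 Z=0
after  7: R0=0x36 R1=0x6d R2=0x90 R3=0x34 R4=0xc7  N=1 Z=0
after  8: R0=0x36 R1=0xfb R2=0x90 R3=0x34 R4=0xc7  N=1 Z=0
after  9: R0=0x36 R1=0x90 R2=0x90 R3=0x34 R4=0xc7  N=1 Z=0
after 10: R0=0x36 R1=0x90 R2=0xfd R3=0x34 R4=0xc7  N=1 Z=0
after 11: R0=0xa6 R1=0x90 R2=0xfd R3=0x34 R4=0xc7  N=1 Z=0
-- IRQ taken; context saved, return-PC = 12 --

K = 11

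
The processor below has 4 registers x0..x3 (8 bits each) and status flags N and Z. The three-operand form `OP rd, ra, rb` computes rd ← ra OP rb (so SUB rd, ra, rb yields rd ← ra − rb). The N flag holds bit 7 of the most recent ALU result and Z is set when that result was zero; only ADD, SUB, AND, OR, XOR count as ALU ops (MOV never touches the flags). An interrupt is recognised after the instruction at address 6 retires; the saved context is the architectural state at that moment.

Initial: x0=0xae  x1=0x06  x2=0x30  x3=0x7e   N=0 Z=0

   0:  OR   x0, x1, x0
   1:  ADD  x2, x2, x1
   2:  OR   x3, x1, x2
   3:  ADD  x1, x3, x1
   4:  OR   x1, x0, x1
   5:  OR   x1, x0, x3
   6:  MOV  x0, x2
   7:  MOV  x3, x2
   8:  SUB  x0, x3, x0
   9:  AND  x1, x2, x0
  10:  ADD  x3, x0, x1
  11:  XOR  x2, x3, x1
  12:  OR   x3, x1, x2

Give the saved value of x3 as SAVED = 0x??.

SAVED = 0x36

after  0: x0=0xae x1=0x06 x2=0x30 x3=0x7e  N=1 Z=0
after  1: x0=0xae x1=0x06 x2=0x36 x3=0x7e  N=0 Z=0
after  2: x0=0xae x1=0x06 x2=0x36 x3=0x36  N=0 Z=0
after  3: x0=0xae x1=0x3c x2=0x36 x3=0x36  N=0 Z=0
after  4: x0=0xae x1=0xbe x2=0x36 x3=0x36  N=1 Z=0
after  5: x0=0xae x1=0xbe x2=0x36 x3=0x36  N=1 Z=0
after  6: x0=0x36 x1=0xbe x2=0x36 x3=0x36  N=1 Z=0
-- IRQ taken; context saved, return-PC = 7 --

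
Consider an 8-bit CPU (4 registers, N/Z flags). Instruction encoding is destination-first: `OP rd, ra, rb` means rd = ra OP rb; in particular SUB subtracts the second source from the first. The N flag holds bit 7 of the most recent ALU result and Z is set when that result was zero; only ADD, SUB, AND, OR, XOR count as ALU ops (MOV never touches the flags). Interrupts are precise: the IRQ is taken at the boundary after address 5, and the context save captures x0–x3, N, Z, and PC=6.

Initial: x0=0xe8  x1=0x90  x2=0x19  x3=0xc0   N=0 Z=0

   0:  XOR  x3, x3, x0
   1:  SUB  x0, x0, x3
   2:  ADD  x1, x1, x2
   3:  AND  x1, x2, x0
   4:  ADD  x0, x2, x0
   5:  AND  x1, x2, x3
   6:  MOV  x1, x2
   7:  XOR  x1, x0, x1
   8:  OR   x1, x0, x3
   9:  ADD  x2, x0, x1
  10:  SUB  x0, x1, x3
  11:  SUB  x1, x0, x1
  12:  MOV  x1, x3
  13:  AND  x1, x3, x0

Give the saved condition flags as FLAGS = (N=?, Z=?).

FLAGS = (N=0, Z=0)

after  0: x0=0xe8 x1=0x90 x2=0x19 x3=0x28  N=0 Z=0
after  1: x0=0xc0 x1=0x90 x2=0x19 x3=0x28  N=1 Z=0
after  2: x0=0xc0 x1=0xa9 x2=0x19 x3=0x28  N=1 Z=0
after  3: x0=0xc0 x1=0x00 x2=0x19 x3=0x28  N=0 Z=1
after  4: x0=0xd9 x1=0x00 x2=0x19 x3=0x28  N=1 Z=0
after  5: x0=0xd9 x1=0x08 x2=0x19 x3=0x28  N=0 Z=0
-- IRQ taken; context saved, return-PC = 6 --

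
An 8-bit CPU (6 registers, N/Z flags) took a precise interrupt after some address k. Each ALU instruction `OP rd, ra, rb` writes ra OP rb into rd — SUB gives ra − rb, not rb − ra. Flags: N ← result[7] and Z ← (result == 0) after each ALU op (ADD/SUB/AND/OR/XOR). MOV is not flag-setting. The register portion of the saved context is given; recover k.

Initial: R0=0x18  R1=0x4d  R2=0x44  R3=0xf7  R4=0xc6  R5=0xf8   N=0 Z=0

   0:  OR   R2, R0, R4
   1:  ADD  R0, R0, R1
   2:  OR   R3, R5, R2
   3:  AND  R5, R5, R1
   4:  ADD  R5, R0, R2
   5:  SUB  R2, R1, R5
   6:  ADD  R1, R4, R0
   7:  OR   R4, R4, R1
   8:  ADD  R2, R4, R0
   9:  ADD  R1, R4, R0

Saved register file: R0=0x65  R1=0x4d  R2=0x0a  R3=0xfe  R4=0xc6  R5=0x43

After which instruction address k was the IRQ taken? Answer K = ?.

after  0: R0=0x18 R1=0x4d R2=0xde R3=0xf7 R4=0xc6 R5=0xf8  N=1 Z=0
after  1: R0=0x65 R1=0x4d R2=0xde R3=0xf7 R4=0xc6 R5=0xf8  N=0 Z=0
after  2: R0=0x65 R1=0x4d R2=0xde R3=0xfe R4=0xc6 R5=0xf8  N=1 Z=0
after  3: R0=0x65 R1=0x4d R2=0xde R3=0xfe R4=0xc6 R5=0x48  N=0 Z=0
after  4: R0=0x65 R1=0x4d R2=0xde R3=0xfe R4=0xc6 R5=0x43  N=0 Z=0
after  5: R0=0x65 R1=0x4d R2=0x0a R3=0xfe R4=0xc6 R5=0x43  N=0 Z=0
-- IRQ taken; context saved, return-PC = 6 --

K = 5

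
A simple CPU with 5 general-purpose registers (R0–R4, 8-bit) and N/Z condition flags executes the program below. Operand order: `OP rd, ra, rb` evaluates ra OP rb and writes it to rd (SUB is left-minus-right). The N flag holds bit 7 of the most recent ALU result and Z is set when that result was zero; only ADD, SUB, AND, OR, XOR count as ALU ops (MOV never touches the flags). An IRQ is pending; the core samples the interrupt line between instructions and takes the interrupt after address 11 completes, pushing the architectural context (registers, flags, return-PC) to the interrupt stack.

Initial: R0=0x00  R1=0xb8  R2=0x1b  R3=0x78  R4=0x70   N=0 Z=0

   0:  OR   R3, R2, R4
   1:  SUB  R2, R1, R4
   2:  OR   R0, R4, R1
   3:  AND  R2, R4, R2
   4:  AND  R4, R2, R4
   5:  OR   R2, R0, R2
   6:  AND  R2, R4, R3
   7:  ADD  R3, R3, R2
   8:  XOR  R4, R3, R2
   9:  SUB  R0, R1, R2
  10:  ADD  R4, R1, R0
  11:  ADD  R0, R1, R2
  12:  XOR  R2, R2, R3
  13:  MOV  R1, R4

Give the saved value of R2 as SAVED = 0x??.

after  0: R0=0x00 R1=0xb8 R2=0x1b R3=0x7b R4=0x70  N=0 Z=0
after  1: R0=0x00 R1=0xb8 R2=0x48 R3=0x7b R4=0x70  N=0 Z=0
after  2: R0=0xf8 R1=0xb8 R2=0x48 R3=0x7b R4=0x70  N=1 Z=0
after  3: R0=0xf8 R1=0xb8 R2=0x40 R3=0x7b R4=0x70  N=0 Z=0
after  4: R0=0xf8 R1=0xb8 R2=0x40 R3=0x7b R4=0x40  N=0 Z=0
after  5: R0=0xf8 R1=0xb8 R2=0xf8 R3=0x7b R4=0x40  N=1 Z=0
after  6: R0=0xf8 R1=0xb8 R2=0x40 R3=0x7b R4=0x40  N=0 Z=0
after  7: R0=0xf8 R1=0xb8 R2=0x40 R3=0xbb R4=0x40  N=1 Z=0
after  8: R0=0xf8 R1=0xb8 R2=0x40 R3=0xbb R4=0xfb  N=1 Z=0
after  9: R0=0x78 R1=0xb8 R2=0x40 R3=0xbb R4=0xfb  N=0 Z=0
after 10: R0=0x78 R1=0xb8 R2=0x40 R3=0xbb R4=0x30  N=0 Z=0
after 11: R0=0xf8 R1=0xb8 R2=0x40 R3=0xbb R4=0x30  N=1 Z=0
-- IRQ taken; context saved, return-PC = 12 --

SAVED = 0x40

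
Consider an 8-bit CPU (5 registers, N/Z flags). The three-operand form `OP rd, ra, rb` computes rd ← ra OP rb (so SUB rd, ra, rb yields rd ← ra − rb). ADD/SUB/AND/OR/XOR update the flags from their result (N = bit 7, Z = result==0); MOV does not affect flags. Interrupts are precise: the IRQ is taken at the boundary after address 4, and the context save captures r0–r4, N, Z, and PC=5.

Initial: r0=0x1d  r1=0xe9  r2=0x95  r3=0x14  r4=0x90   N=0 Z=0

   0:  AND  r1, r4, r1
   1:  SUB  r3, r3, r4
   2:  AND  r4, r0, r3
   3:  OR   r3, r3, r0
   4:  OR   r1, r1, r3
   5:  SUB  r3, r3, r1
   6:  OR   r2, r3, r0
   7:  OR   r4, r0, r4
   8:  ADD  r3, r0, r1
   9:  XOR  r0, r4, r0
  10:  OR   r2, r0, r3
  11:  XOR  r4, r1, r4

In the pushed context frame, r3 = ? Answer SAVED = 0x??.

SAVED = 0x9d

after  0: r0=0x1d r1=0x80 r2=0x95 r3=0x14 r4=0x90  N=1 Z=0
after  1: r0=0x1d r1=0x80 r2=0x95 r3=0x84 r4=0x90  N=1 Z=0
after  2: r0=0x1d r1=0x80 r2=0x95 r3=0x84 r4=0x04  N=0 Z=0
after  3: r0=0x1d r1=0x80 r2=0x95 r3=0x9d r4=0x04  N=1 Z=0
after  4: r0=0x1d r1=0x9d r2=0x95 r3=0x9d r4=0x04  N=1 Z=0
-- IRQ taken; context saved, return-PC = 5 --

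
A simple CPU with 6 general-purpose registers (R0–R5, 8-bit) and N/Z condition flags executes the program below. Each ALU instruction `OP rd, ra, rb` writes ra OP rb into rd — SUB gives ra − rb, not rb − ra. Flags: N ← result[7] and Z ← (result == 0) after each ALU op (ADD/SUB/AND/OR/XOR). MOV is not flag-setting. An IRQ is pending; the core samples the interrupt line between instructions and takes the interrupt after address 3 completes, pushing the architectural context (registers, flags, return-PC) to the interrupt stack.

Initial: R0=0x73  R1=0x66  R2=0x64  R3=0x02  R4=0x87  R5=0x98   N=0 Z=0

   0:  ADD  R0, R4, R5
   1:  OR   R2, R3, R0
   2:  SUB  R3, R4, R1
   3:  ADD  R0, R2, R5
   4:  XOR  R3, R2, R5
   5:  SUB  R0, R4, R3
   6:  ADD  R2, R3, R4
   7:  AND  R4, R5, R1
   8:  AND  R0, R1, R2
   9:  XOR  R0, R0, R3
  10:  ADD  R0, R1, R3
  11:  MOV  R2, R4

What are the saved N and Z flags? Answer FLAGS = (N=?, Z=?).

after  0: R0=0x1f R1=0x66 R2=0x64 R3=0x02 R4=0x87 R5=0x98  N=0 Z=0
after  1: R0=0x1f R1=0x66 R2=0x1f R3=0x02 R4=0x87 R5=0x98  N=0 Z=0
after  2: R0=0x1f R1=0x66 R2=0x1f R3=0x21 R4=0x87 R5=0x98  N=0 Z=0
after  3: R0=0xb7 R1=0x66 R2=0x1f R3=0x21 R4=0x87 R5=0x98  N=1 Z=0
-- IRQ taken; context saved, return-PC = 4 --

FLAGS = (N=1, Z=0)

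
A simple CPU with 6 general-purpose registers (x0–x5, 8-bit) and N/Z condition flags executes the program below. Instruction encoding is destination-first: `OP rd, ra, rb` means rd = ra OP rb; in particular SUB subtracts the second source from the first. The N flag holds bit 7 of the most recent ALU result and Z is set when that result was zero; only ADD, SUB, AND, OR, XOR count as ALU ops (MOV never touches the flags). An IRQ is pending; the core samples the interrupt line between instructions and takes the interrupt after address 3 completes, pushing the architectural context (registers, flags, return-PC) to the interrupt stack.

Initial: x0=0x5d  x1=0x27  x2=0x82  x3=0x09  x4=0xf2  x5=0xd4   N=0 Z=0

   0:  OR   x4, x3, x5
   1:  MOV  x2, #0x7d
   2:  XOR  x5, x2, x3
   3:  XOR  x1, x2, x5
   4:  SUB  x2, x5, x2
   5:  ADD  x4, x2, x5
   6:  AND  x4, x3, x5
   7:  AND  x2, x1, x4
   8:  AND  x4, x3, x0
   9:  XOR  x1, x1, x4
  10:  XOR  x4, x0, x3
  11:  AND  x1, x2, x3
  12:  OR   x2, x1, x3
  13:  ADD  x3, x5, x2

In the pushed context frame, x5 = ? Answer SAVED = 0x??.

after  0: x0=0x5d x1=0x27 x2=0x82 x3=0x09 x4=0xdd x5=0xd4  N=1 Z=0
after  1: x0=0x5d x1=0x27 x2=0x7d x3=0x09 x4=0xdd x5=0xd4  N=1 Z=0
after  2: x0=0x5d x1=0x27 x2=0x7d x3=0x09 x4=0xdd x5=0x74  N=0 Z=0
after  3: x0=0x5d x1=0x09 x2=0x7d x3=0x09 x4=0xdd x5=0x74  N=0 Z=0
-- IRQ taken; context saved, return-PC = 4 --

SAVED = 0x74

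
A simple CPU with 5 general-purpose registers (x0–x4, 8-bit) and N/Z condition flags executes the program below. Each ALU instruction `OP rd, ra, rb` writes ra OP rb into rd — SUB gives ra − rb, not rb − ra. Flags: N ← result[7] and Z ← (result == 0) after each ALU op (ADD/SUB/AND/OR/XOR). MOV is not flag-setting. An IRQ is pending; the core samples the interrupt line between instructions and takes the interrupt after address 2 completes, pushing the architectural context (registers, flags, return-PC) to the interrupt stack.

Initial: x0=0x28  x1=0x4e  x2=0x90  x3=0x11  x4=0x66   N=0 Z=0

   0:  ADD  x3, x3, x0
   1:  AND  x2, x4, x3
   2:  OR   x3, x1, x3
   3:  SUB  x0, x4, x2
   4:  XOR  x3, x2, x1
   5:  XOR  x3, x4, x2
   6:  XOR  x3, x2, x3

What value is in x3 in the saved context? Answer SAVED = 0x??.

after  0: x0=0x28 x1=0x4e x2=0x90 x3=0x39 x4=0x66  N=0 Z=0
after  1: x0=0x28 x1=0x4e x2=0x20 x3=0x39 x4=0x66  N=0 Z=0
after  2: x0=0x28 x1=0x4e x2=0x20 x3=0x7f x4=0x66  N=0 Z=0
-- IRQ taken; context saved, return-PC = 3 --

SAVED = 0x7f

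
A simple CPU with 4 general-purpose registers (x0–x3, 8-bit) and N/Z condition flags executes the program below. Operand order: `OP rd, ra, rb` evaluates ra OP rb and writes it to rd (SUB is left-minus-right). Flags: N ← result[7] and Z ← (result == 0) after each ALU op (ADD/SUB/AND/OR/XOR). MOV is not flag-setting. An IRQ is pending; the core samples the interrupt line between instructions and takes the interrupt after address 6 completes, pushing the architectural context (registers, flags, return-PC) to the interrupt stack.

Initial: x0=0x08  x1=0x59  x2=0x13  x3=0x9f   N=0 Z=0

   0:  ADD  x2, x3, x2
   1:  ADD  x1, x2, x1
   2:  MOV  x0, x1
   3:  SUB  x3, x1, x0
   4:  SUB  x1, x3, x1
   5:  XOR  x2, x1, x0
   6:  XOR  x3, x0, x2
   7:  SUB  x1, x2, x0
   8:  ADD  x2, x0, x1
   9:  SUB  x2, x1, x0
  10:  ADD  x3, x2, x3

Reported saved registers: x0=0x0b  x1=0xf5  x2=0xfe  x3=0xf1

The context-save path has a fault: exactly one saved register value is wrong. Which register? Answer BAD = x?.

after  0: x0=0x08 x1=0x59 x2=0xb2 x3=0x9f  N=1 Z=0
after  1: x0=0x08 x1=0x0b x2=0xb2 x3=0x9f  N=0 Z=0
after  2: x0=0x0b x1=0x0b x2=0xb2 x3=0x9f  N=0 Z=0
after  3: x0=0x0b x1=0x0b x2=0xb2 x3=0x00  N=0 Z=1
after  4: x0=0x0b x1=0xf5 x2=0xb2 x3=0x00  N=1 Z=0
after  5: x0=0x0b x1=0xf5 x2=0xfe x3=0x00  N=1 Z=0
after  6: x0=0x0b x1=0xf5 x2=0xfe x3=0xf5  N=1 Z=0
-- IRQ taken; context saved, return-PC = 7 --
mismatch: x3: reported 0xf1 vs actual 0xf5

BAD = x3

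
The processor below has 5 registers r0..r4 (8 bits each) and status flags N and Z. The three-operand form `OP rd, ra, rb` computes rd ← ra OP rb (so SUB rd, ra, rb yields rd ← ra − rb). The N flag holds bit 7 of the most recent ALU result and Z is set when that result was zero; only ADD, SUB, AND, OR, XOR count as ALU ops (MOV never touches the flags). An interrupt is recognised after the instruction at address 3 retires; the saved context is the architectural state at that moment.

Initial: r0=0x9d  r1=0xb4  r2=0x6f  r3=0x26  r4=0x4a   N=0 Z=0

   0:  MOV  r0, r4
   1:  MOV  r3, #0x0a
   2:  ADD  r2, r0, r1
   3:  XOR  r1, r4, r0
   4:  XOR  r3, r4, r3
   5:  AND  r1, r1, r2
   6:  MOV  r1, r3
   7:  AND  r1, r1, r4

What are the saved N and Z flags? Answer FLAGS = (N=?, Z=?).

FLAGS = (N=0, Z=1)

after  0: r0=0x4a r1=0xb4 r2=0x6f r3=0x26 r4=0x4a  N=0 Z=0
after  1: r0=0x4a r1=0xb4 r2=0x6f r3=0x0a r4=0x4a  N=0 Z=0
after  2: r0=0x4a r1=0xb4 r2=0xfe r3=0x0a r4=0x4a  N=1 Z=0
after  3: r0=0x4a r1=0x00 r2=0xfe r3=0x0a r4=0x4a  N=0 Z=1
-- IRQ taken; context saved, return-PC = 4 --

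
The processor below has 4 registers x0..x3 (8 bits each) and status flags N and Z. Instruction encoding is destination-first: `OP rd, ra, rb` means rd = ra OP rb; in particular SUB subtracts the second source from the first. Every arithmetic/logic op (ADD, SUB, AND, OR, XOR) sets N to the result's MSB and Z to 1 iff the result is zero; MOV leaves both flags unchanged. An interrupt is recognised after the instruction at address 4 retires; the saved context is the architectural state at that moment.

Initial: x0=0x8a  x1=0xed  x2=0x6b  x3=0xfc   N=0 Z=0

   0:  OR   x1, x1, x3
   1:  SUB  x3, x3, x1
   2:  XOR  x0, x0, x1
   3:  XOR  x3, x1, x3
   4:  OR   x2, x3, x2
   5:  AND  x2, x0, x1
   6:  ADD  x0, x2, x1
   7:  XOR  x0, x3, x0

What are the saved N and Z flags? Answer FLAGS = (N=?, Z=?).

after  0: x0=0x8a x1=0xfd x2=0x6b x3=0xfc  N=1 Z=0
after  1: x0=0x8a x1=0xfd x2=0x6b x3=0xff  N=1 Z=0
after  2: x0=0x77 x1=0xfd x2=0x6b x3=0xff  N=0 Z=0
after  3: x0=0x77 x1=0xfd x2=0x6b x3=0x02  N=0 Z=0
after  4: x0=0x77 x1=0xfd x2=0x6b x3=0x02  N=0 Z=0
-- IRQ taken; context saved, return-PC = 5 --

FLAGS = (N=0, Z=0)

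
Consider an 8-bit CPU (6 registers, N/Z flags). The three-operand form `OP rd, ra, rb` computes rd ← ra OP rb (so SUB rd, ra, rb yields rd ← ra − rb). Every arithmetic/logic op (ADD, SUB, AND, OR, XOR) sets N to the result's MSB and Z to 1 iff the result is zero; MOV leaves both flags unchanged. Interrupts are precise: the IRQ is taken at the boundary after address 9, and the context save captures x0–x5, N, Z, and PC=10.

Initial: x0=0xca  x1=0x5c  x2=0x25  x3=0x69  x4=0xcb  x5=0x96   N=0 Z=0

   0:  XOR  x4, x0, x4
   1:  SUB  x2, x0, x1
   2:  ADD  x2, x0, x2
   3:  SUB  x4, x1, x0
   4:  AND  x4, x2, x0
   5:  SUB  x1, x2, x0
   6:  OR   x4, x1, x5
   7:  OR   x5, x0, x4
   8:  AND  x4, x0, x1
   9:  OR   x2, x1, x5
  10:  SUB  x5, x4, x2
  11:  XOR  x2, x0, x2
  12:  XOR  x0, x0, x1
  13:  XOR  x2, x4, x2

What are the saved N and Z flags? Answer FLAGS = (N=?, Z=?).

FLAGS = (N=1, Z=0)

after  0: x0=0xca x1=0x5c x2=0x25 x3=0x69 x4=0x01 x5=0x96  N=0 Z=0
after  1: x0=0xca x1=0x5c x2=0x6e x3=0x69 x4=0x01 x5=0x96  N=0 Z=0
after  2: x0=0xca x1=0x5c x2=0x38 x3=0x69 x4=0x01 x5=0x96  N=0 Z=0
after  3: x0=0xca x1=0x5c x2=0x38 x3=0x69 x4=0x92 x5=0x96  N=1 Z=0
after  4: x0=0xca x1=0x5c x2=0x38 x3=0x69 x4=0x08 x5=0x96  N=0 Z=0
after  5: x0=0xca x1=0x6e x2=0x38 x3=0x69 x4=0x08 x5=0x96  N=0 Z=0
after  6: x0=0xca x1=0x6e x2=0x38 x3=0x69 x4=0xfe x5=0x96  N=1 Z=0
after  7: x0=0xca x1=0x6e x2=0x38 x3=0x69 x4=0xfe x5=0xfe  N=1 Z=0
after  8: x0=0xca x1=0x6e x2=0x38 x3=0x69 x4=0x4a x5=0xfe  N=0 Z=0
after  9: x0=0xca x1=0x6e x2=0xfe x3=0x69 x4=0x4a x5=0xfe  N=1 Z=0
-- IRQ taken; context saved, return-PC = 10 --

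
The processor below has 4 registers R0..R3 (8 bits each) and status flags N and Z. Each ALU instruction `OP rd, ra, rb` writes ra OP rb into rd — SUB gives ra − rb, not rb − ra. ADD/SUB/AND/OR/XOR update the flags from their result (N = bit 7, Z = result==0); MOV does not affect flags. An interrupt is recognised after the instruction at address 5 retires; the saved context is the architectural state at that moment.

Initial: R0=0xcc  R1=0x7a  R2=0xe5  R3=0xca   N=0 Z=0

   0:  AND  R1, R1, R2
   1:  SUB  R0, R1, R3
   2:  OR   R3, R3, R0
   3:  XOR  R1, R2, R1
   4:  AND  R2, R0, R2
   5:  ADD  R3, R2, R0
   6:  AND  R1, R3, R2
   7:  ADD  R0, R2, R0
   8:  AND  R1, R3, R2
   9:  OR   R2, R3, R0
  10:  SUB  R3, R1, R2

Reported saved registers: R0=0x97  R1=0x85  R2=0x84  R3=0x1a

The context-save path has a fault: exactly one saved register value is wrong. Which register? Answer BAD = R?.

BAD = R0

after  0: R0=0xcc R1=0x60 R2=0xe5 R3=0xca  N=0 Z=0
after  1: R0=0x96 R1=0x60 R2=0xe5 R3=0xca  N=1 Z=0
after  2: R0=0x96 R1=0x60 R2=0xe5 R3=0xde  N=1 Z=0
after  3: R0=0x96 R1=0x85 R2=0xe5 R3=0xde  N=1 Z=0
after  4: R0=0x96 R1=0x85 R2=0x84 R3=0xde  N=1 Z=0
after  5: R0=0x96 R1=0x85 R2=0x84 R3=0x1a  N=0 Z=0
-- IRQ taken; context saved, return-PC = 6 --
mismatch: R0: reported 0x97 vs actual 0x96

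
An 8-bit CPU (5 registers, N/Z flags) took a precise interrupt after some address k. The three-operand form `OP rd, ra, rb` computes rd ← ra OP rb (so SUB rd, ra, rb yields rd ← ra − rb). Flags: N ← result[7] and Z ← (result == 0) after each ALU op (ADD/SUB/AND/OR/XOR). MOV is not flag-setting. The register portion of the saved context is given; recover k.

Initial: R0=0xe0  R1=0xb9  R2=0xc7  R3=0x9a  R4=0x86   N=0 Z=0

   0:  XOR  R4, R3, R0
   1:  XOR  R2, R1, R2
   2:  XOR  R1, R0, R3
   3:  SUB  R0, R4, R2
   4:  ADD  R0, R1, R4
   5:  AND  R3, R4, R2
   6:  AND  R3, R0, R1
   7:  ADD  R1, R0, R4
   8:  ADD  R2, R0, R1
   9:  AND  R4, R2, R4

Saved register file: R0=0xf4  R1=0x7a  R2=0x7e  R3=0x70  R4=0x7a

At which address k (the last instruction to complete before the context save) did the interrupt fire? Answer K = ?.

after  0: R0=0xe0 R1=0xb9 R2=0xc7 R3=0x9a R4=0x7a  N=0 Z=0
after  1: R0=0xe0 R1=0xb9 R2=0x7e R3=0x9a R4=0x7a  N=0 Z=0
after  2: R0=0xe0 R1=0x7a R2=0x7e R3=0x9a R4=0x7a  N=0 Z=0
after  3: R0=0xfc R1=0x7a R2=0x7e R3=0x9a R4=0x7a  N=1 Z=0
after  4: R0=0xf4 R1=0x7a R2=0x7e R3=0x9a R4=0x7a  N=1 Z=0
after  5: R0=0xf4 R1=0x7a R2=0x7e R3=0x7a R4=0x7a  N=0 Z=0
after  6: R0=0xf4 R1=0x7a R2=0x7e R3=0x70 R4=0x7a  N=0 Z=0
-- IRQ taken; context saved, return-PC = 7 --

K = 6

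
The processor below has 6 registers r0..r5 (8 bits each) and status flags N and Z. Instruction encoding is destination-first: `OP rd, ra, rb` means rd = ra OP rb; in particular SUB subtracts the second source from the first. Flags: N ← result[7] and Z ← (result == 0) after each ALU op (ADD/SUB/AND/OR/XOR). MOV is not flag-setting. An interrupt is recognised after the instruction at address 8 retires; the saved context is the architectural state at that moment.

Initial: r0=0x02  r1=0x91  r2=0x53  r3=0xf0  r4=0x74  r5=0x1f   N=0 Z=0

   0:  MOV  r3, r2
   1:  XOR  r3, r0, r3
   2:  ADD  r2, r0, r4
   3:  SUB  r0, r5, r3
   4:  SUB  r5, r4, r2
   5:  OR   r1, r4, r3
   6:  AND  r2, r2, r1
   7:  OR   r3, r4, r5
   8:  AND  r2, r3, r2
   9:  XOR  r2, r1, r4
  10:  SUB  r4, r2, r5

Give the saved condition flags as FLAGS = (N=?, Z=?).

after  0: r0=0x02 r1=0x91 r2=0x53 r3=0x53 r4=0x74 r5=0x1f  N=0 Z=0
after  1: r0=0x02 r1=0x91 r2=0x53 r3=0x51 r4=0x74 r5=0x1f  N=0 Z=0
after  2: r0=0x02 r1=0x91 r2=0x76 r3=0x51 r4=0x74 r5=0x1f  N=0 Z=0
after  3: r0=0xce r1=0x91 r2=0x76 r3=0x51 r4=0x74 r5=0x1f  N=1 Z=0
after  4: r0=0xce r1=0x91 r2=0x76 r3=0x51 r4=0x74 r5=0xfe  N=1 Z=0
after  5: r0=0xce r1=0x75 r2=0x76 r3=0x51 r4=0x74 r5=0xfe  N=0 Z=0
after  6: r0=0xce r1=0x75 r2=0x74 r3=0x51 r4=0x74 r5=0xfe  N=0 Z=0
after  7: r0=0xce r1=0x75 r2=0x74 r3=0xfe r4=0x74 r5=0xfe  N=1 Z=0
after  8: r0=0xce r1=0x75 r2=0x74 r3=0xfe r4=0x74 r5=0xfe  N=0 Z=0
-- IRQ taken; context saved, return-PC = 9 --

FLAGS = (N=0, Z=0)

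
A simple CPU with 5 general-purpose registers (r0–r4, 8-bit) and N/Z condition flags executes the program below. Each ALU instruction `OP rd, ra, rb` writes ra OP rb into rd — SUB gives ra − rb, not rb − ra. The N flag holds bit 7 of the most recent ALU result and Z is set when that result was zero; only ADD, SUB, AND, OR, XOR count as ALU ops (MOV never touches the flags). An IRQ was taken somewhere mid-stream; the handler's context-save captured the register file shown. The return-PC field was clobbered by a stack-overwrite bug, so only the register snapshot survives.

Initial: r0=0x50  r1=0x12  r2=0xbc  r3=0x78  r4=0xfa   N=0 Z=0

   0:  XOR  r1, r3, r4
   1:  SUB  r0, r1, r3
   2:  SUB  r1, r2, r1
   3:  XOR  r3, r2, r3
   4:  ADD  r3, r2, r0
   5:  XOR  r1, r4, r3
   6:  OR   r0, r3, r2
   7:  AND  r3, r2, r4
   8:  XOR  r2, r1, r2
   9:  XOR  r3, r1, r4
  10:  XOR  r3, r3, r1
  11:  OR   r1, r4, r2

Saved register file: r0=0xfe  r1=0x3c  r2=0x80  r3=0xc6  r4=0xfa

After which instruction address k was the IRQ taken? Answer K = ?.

after  0: r0=0x50 r1=0x82 r2=0xbc r3=0x78 r4=0xfa  N=1 Z=0
after  1: r0=0x0a r1=0x82 r2=0xbc r3=0x78 r4=0xfa  N=0 Z=0
after  2: r0=0x0a r1=0x3a r2=0xbc r3=0x78 r4=0xfa  N=0 Z=0
after  3: r0=0x0a r1=0x3a r2=0xbc r3=0xc4 r4=0xfa  N=1 Z=0
after  4: r0=0x0a r1=0x3a r2=0xbc r3=0xc6 r4=0xfa  N=1 Z=0
after  5: r0=0x0a r1=0x3c r2=0xbc r3=0xc6 r4=0xfa  N=0 Z=0
after  6: r0=0xfe r1=0x3c r2=0xbc r3=0xc6 r4=0xfa  N=1 Z=0
after  7: r0=0xfe r1=0x3c r2=0xbc r3=0xb8 r4=0xfa  N=1 Z=0
after  8: r0=0xfe r1=0x3c r2=0x80 r3=0xb8 r4=0xfa  N=1 Z=0
after  9: r0=0xfe r1=0x3c r2=0x80 r3=0xc6 r4=0xfa  N=1 Z=0
-- IRQ taken; context saved, return-PC = 10 --

K = 9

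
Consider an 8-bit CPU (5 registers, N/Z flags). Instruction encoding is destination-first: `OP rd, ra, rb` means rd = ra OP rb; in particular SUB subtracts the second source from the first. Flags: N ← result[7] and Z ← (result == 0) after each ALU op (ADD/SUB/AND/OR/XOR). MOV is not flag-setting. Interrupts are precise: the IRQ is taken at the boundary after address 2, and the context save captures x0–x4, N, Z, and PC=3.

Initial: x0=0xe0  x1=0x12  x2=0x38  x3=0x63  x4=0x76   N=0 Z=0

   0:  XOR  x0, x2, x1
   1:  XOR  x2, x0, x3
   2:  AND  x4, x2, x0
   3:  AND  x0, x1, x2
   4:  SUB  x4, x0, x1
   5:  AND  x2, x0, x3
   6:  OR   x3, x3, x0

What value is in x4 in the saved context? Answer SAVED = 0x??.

after  0: x0=0x2a x1=0x12 x2=0x38 x3=0x63 x4=0x76  N=0 Z=0
after  1: x0=0x2a x1=0x12 x2=0x49 x3=0x63 x4=0x76  N=0 Z=0
after  2: x0=0x2a x1=0x12 x2=0x49 x3=0x63 x4=0x08  N=0 Z=0
-- IRQ taken; context saved, return-PC = 3 --

SAVED = 0x08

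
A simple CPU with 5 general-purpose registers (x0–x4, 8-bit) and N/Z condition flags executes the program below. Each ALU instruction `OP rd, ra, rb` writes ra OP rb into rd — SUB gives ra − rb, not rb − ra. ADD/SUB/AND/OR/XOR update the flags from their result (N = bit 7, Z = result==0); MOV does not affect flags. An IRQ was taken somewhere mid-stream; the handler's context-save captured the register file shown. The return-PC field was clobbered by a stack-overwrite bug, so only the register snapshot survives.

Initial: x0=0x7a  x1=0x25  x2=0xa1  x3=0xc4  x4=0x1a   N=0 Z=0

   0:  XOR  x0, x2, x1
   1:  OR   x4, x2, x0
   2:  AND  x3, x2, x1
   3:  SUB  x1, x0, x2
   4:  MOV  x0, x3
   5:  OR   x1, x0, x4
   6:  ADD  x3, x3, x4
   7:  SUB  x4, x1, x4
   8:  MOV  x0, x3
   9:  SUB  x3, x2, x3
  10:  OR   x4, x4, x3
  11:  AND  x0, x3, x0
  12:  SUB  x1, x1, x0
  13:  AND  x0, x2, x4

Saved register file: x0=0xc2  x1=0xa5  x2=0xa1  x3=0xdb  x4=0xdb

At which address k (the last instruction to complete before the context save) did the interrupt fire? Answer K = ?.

K = 11

after  0: x0=0x84 x1=0x25 x2=0xa1 x3=0xc4 x4=0x1a  N=1 Z=0
after  1: x0=0x84 x1=0x25 x2=0xa1 x3=0xc4 x4=0xa5  N=1 Z=0
after  2: x0=0x84 x1=0x25 x2=0xa1 x3=0x21 x4=0xa5  N=0 Z=0
after  3: x0=0x84 x1=0xe3 x2=0xa1 x3=0x21 x4=0xa5  N=1 Z=0
after  4: x0=0x21 x1=0xe3 x2=0xa1 x3=0x21 x4=0xa5  N=1 Z=0
after  5: x0=0x21 x1=0xa5 x2=0xa1 x3=0x21 x4=0xa5  N=1 Z=0
after  6: x0=0x21 x1=0xa5 x2=0xa1 x3=0xc6 x4=0xa5  N=1 Z=0
after  7: x0=0x21 x1=0xa5 x2=0xa1 x3=0xc6 x4=0x00  N=0 Z=1
after  8: x0=0xc6 x1=0xa5 x2=0xa1 x3=0xc6 x4=0x00  N=0 Z=1
after  9: x0=0xc6 x1=0xa5 x2=0xa1 x3=0xdb x4=0x00  N=1 Z=0
after 10: x0=0xc6 x1=0xa5 x2=0xa1 x3=0xdb x4=0xdb  N=1 Z=0
after 11: x0=0xc2 x1=0xa5 x2=0xa1 x3=0xdb x4=0xdb  N=1 Z=0
-- IRQ taken; context saved, return-PC = 12 --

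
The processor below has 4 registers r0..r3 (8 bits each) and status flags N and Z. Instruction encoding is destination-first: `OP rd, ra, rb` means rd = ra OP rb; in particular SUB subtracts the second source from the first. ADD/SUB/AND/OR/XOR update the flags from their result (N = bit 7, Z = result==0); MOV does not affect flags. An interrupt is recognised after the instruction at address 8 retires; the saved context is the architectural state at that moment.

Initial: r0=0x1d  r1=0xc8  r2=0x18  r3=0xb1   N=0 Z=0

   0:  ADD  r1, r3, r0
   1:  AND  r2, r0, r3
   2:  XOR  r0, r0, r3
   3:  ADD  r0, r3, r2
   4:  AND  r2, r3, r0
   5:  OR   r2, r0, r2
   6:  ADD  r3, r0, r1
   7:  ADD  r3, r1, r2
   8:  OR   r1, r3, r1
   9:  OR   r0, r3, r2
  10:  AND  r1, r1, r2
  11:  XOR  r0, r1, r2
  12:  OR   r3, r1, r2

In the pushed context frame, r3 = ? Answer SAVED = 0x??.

SAVED = 0x90

after  0: r0=0x1d r1=0xce r2=0x18 r3=0xb1  N=1 Z=0
after  1: r0=0x1d r1=0xce r2=0x11 r3=0xb1  N=0 Z=0
after  2: r0=0xac r1=0xce r2=0x11 r3=0xb1  N=1 Z=0
after  3: r0=0xc2 r1=0xce r2=0x11 r3=0xb1  N=1 Z=0
after  4: r0=0xc2 r1=0xce r2=0x80 r3=0xb1  N=1 Z=0
after  5: r0=0xc2 r1=0xce r2=0xc2 r3=0xb1  N=1 Z=0
after  6: r0=0xc2 r1=0xce r2=0xc2 r3=0x90  N=1 Z=0
after  7: r0=0xc2 r1=0xce r2=0xc2 r3=0x90  N=1 Z=0
after  8: r0=0xc2 r1=0xde r2=0xc2 r3=0x90  N=1 Z=0
-- IRQ taken; context saved, return-PC = 9 --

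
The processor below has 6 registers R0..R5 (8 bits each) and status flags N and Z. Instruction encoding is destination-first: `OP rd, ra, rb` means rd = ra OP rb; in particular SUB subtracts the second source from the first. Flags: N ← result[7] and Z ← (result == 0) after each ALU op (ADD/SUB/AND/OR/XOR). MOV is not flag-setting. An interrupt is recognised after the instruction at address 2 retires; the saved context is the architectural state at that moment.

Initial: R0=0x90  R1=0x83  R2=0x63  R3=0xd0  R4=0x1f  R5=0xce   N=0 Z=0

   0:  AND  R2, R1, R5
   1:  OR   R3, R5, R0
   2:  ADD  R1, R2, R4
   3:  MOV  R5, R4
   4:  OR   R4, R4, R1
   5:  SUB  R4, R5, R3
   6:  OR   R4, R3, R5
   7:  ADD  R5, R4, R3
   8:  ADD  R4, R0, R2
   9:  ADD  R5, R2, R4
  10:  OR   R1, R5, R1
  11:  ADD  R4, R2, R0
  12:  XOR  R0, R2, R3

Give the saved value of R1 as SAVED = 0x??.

after  0: R0=0x90 R1=0x83 R2=0x82 R3=0xd0 R4=0x1f R5=0xce  N=1 Z=0
after  1: R0=0x90 R1=0x83 R2=0x82 R3=0xde R4=0x1f R5=0xce  N=1 Z=0
after  2: R0=0x90 R1=0xa1 R2=0x82 R3=0xde R4=0x1f R5=0xce  N=1 Z=0
-- IRQ taken; context saved, return-PC = 3 --

SAVED = 0xa1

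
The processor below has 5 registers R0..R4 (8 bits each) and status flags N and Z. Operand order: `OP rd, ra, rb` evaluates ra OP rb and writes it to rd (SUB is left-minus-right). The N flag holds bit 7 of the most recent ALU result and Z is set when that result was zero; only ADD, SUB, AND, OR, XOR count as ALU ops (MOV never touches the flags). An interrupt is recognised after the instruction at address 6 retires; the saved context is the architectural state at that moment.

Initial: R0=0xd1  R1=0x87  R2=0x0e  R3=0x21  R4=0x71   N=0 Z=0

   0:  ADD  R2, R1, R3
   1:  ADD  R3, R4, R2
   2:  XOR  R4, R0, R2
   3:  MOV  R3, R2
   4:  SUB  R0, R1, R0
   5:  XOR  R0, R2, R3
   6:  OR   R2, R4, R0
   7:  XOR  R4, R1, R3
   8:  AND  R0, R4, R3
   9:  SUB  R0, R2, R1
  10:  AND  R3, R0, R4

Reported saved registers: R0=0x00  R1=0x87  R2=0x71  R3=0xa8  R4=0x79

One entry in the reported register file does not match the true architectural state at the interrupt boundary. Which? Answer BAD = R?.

BAD = R2

after  0: R0=0xd1 R1=0x87 R2=0xa8 R3=0x21 R4=0x71  N=1 Z=0
after  1: R0=0xd1 R1=0x87 R2=0xa8 R3=0x19 R4=0x71  N=0 Z=0
after  2: R0=0xd1 R1=0x87 R2=0xa8 R3=0x19 R4=0x79  N=0 Z=0
after  3: R0=0xd1 R1=0x87 R2=0xa8 R3=0xa8 R4=0x79  N=0 Z=0
after  4: R0=0xb6 R1=0x87 R2=0xa8 R3=0xa8 R4=0x79  N=1 Z=0
after  5: R0=0x00 R1=0x87 R2=0xa8 R3=0xa8 R4=0x79  N=0 Z=1
after  6: R0=0x00 R1=0x87 R2=0x79 R3=0xa8 R4=0x79  N=0 Z=0
-- IRQ taken; context saved, return-PC = 7 --
mismatch: R2: reported 0x71 vs actual 0x79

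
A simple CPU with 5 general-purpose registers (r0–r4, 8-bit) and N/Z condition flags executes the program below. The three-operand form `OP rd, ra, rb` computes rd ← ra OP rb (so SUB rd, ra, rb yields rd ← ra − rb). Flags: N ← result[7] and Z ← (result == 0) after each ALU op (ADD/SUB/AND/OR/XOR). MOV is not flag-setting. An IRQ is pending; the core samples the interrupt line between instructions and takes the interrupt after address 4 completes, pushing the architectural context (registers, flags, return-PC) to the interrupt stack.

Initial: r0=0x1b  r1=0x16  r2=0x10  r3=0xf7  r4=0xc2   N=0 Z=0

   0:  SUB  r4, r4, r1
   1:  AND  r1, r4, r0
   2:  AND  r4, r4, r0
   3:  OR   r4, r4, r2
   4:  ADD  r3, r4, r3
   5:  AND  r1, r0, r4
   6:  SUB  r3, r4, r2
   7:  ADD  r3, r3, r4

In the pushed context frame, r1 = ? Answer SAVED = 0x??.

after  0: r0=0x1b r1=0x16 r2=0x10 r3=0xf7 r4=0xac  N=1 Z=0
after  1: r0=0x1b r1=0x08 r2=0x10 r3=0xf7 r4=0xac  N=0 Z=0
after  2: r0=0x1b r1=0x08 r2=0x10 r3=0xf7 r4=0x08  N=0 Z=0
after  3: r0=0x1b r1=0x08 r2=0x10 r3=0xf7 r4=0x18  N=0 Z=0
after  4: r0=0x1b r1=0x08 r2=0x10 r3=0x0f r4=0x18  N=0 Z=0
-- IRQ taken; context saved, return-PC = 5 --

SAVED = 0x08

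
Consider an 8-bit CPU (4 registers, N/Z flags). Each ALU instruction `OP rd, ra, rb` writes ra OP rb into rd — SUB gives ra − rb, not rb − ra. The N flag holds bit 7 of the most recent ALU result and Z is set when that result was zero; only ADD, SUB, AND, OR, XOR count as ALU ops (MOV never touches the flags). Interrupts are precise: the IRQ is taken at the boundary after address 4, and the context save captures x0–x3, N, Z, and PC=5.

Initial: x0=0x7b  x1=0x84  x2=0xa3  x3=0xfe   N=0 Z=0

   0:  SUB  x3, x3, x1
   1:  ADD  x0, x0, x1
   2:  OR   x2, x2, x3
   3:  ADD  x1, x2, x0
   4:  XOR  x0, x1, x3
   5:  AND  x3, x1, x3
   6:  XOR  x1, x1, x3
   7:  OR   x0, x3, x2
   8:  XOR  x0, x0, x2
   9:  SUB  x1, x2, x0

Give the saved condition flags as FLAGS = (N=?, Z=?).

after  0: x0=0x7b x1=0x84 x2=0xa3 x3=0x7a  N=0 Z=0
after  1: x0=0xff x1=0x84 x2=0xa3 x3=0x7a  N=1 Z=0
after  2: x0=0xff x1=0x84 x2=0xfb x3=0x7a  N=1 Z=0
after  3: x0=0xff x1=0xfa x2=0xfb x3=0x7a  N=1 Z=0
after  4: x0=0x80 x1=0xfa x2=0xfb x3=0x7a  N=1 Z=0
-- IRQ taken; context saved, return-PC = 5 --

FLAGS = (N=1, Z=0)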